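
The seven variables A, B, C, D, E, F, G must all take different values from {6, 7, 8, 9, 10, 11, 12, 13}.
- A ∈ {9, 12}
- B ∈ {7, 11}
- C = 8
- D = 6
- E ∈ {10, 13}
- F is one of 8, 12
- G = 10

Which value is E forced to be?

13

C's domain is down to {8}, so C = 8. Eliminate 8 elsewhere: F.
D's domain is down to {6}, so D = 6.
F's domain is down to {12}, so F = 12. So A can't be 12.
That leaves G = 10. Eliminate 10 elsewhere: E.
So E = 13.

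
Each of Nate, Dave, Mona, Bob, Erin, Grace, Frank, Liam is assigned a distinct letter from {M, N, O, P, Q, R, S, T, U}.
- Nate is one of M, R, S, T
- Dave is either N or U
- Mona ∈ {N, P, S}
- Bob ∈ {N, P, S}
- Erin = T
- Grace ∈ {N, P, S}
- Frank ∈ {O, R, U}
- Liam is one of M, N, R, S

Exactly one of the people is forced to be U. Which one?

Erin's domain is down to {T}, so Erin = T. Remove T from Nate.
The 7 still-open variables draw from only 7 values {M, N, O, P, R, S, U}, so each is used; only Frank can be O, hence Frank = O.
The 6 still-open variables together cover exactly {M, N, P, R, S, U} — 6 values for 6 variables — and U appears only in Dave's list, so Dave = U.

Dave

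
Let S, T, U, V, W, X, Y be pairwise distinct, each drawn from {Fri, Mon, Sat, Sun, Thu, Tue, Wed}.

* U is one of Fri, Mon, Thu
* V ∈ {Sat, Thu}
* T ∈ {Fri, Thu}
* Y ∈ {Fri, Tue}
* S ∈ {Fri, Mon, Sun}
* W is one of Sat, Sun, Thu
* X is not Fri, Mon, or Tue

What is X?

Among the 7 variables, Tue fits only Y (and all 7 values in {Fri, Mon, Sat, Sun, Thu, Tue, Wed} must be used), so Y = Tue.
Among the 6 still-open variables, Wed fits only X (and all 6 values in {Fri, Mon, Sat, Sun, Thu, Wed} must be used), so X = Wed.

Wed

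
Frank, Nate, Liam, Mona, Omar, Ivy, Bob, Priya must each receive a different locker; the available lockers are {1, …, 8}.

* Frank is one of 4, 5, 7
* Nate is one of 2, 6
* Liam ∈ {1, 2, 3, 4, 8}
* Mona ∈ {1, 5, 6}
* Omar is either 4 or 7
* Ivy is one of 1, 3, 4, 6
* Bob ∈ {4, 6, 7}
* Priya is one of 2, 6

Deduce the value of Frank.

5

The 8 variables draw from only 8 values {1, 2, 3, 4, 5, 6, 7, 8}, so each is used; only Liam can be 8, hence Liam = 8.
The 7 still-open variables together cover exactly {1, 2, 3, 4, 5, 6, 7} — 7 values for 7 variables — and 3 appears only in Ivy's list, so Ivy = 3.
The 6 still-open variables draw from only 6 values {1, 2, 4, 5, 6, 7}, so each is used; only Mona can be 1, hence Mona = 1.
The 5 still-open variables draw from only 5 values {2, 4, 5, 6, 7}, so each is used; only Frank can be 5, hence Frank = 5.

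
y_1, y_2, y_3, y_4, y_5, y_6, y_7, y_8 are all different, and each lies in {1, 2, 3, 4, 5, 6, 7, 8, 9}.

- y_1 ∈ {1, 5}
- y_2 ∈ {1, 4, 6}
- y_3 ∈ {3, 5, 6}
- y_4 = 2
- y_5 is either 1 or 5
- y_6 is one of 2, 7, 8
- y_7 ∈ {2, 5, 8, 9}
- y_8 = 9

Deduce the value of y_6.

y_4 has just one choice, so y_4 = 2. Strike 2 from y_6, y_7.
That leaves y_8 = 9. So y_7 can't be 9.
y_1 and y_5 between them cover only {1, 5} — a naked pair. Remove those values from y_2, y_3, y_7.
y_7 must be 8 (only option left). Remove 8 from y_6.
So y_6 = 7.

7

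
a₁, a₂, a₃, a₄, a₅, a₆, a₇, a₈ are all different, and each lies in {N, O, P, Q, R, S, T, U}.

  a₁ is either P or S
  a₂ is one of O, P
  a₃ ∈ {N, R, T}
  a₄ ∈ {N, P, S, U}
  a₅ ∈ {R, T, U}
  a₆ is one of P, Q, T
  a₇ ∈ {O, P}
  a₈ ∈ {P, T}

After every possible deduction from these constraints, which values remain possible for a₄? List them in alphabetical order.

N, U

Among the 8 variables, Q fits only a₆ (and all 8 values in {N, O, P, Q, R, S, T, U} must be used), so a₆ = Q.
The 2 variables a₂ and a₇ are confined to {O, P}, which locks those values in; drop them from a₁, a₄, a₈.
a₁ must be S (only option left). Strike S from a₄.
That leaves a₈ = T. Strike T from a₃, a₅.
No further eliminations apply; a₄ can still be any of N, U.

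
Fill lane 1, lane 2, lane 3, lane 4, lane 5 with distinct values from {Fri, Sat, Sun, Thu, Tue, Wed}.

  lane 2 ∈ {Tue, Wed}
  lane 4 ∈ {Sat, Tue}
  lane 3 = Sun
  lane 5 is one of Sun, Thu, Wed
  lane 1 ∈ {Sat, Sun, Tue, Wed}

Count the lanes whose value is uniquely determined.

2

lane 3's domain is down to {Sun}, so lane 3 = Sun. Eliminate Sun elsewhere: lane 1, lane 5.
The 4 still-open variables draw from only 4 values {Sat, Thu, Tue, Wed}, so each is used; only lane 5 can be Thu, hence lane 5 = Thu.
Determined: lane 3=Sun, lane 5=Thu. The other lanes each still have more than one consistent value. That makes 2.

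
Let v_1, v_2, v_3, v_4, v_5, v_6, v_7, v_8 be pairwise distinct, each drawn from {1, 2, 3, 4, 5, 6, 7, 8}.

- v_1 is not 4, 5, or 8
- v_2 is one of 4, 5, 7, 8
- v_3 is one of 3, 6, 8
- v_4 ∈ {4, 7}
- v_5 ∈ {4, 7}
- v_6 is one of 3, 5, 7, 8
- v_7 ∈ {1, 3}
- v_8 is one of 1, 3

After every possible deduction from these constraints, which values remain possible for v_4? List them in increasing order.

4, 7

Among the 8 variables, 2 fits only v_1 (and all 8 values in {1, 2, 3, 4, 5, 6, 7, 8} must be used), so v_1 = 2.
The 7 still-open variables together cover exactly {1, 3, 4, 5, 6, 7, 8} — 7 values for 7 variables — and 6 appears only in v_3's list, so v_3 = 6.
The 2 variables v_4 and v_5 are confined to {4, 7}, which locks those values in; drop them from v_2, v_6.
v_7 and v_8 share exactly the 2 values {1, 3}; by pigeonhole those values go to them, so strike 1, 3 from v_6.
No further eliminations apply; v_4 can still be any of 4, 7.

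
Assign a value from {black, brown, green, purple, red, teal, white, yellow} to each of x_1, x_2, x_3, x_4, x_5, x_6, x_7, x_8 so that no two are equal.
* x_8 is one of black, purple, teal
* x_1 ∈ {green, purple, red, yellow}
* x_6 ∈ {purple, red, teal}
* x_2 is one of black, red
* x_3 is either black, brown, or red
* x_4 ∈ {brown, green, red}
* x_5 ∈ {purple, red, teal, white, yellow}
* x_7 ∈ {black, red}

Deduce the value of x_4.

The 8 variables draw from only 8 values {black, brown, green, purple, red, teal, white, yellow}, so each is used; only x_5 can be white, hence x_5 = white.
The 7 still-open variables together cover exactly {black, brown, green, purple, red, teal, yellow} — 7 values for 7 variables — and yellow appears only in x_1's list, so x_1 = yellow.
Among the 6 still-open variables, green fits only x_4 (and all 6 values in {black, brown, green, purple, red, teal} must be used), so x_4 = green.

green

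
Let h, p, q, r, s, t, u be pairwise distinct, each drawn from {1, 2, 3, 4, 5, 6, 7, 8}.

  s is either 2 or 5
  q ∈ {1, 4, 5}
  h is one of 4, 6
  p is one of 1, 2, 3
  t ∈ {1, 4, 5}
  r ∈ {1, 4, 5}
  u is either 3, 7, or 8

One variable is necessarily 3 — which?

The 3 variables q, r, t are confined to {1, 4, 5}, which locks those values in; drop them from h, p, s.
h must be 6 (only option left).
s's domain is down to {2}, so s = 2. Strike 2 from p.
So 3 goes to p.

p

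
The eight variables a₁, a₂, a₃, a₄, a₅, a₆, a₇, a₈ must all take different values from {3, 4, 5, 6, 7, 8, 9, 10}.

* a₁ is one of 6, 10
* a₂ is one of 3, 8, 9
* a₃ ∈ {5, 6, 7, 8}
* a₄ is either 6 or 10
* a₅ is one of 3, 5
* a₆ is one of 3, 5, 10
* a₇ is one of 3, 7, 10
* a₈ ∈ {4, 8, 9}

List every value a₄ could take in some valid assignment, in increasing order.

The 8 variables together cover exactly {3, 4, 5, 6, 7, 8, 9, 10} — 8 values for 8 variables — and 4 appears only in a₈'s list, so a₈ = 4.
The 7 still-open variables draw from only 7 values {3, 5, 6, 7, 8, 9, 10}, so each is used; only a₂ can be 9, hence a₂ = 9.
The 6 still-open variables draw from only 6 values {3, 5, 6, 7, 8, 10}, so each is used; only a₃ can be 8, hence a₃ = 8.
The 5 still-open variables draw from only 5 values {3, 5, 6, 7, 10}, so each is used; only a₇ can be 7, hence a₇ = 7.
The 2 variables a₁ and a₄ are confined to {6, 10}, which locks those values in; drop them from a₆.
No further eliminations apply; a₄ can still be any of 6, 10.

6, 10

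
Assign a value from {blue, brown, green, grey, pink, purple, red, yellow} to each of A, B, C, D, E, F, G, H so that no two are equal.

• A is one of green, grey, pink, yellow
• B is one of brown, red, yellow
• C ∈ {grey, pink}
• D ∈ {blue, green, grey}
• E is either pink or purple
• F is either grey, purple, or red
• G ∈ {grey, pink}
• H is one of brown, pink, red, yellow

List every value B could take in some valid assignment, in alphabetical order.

brown, yellow

The 8 variables draw from only 8 values {blue, brown, green, grey, pink, purple, red, yellow}, so each is used; only D can be blue, hence D = blue.
The 7 still-open variables together cover exactly {brown, green, grey, pink, purple, red, yellow} — 7 values for 7 variables — and green appears only in A's list, so A = green.
C and G between them cover only {grey, pink} — a naked pair. Remove those values from E, F, H.
E's domain is down to {purple}, so E = purple. Remove purple from F.
F must be red (only option left). Remove red from B, H.
No further eliminations apply; B can still be any of brown, yellow.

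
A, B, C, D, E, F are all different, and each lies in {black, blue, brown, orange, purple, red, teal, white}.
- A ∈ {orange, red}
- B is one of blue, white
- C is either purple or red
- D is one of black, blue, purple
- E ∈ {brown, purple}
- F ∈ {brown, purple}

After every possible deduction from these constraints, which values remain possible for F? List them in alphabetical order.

brown, purple

E and F between them cover only {brown, purple} — a naked pair. Remove those values from C, D.
C must be red (only option left). Remove red from A.
A's domain is down to {orange}, so A = orange.
No further eliminations apply; F can still be any of brown, purple.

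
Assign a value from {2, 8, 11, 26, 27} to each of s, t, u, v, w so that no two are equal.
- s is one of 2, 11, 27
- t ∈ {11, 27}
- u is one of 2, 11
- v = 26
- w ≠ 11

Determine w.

8

v has just one choice, so v = 26. Strike 26 from w.
Among the 4 still-open variables, 8 fits only w (and all 4 values in {2, 8, 11, 27} must be used), so w = 8.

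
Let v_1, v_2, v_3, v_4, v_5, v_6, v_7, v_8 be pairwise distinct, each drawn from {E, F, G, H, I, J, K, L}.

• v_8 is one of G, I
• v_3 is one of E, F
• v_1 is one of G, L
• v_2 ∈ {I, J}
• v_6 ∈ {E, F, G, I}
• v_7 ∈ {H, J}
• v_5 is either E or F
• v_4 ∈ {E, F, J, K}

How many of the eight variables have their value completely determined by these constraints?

4

Among the 8 variables, H fits only v_7 (and all 8 values in {E, F, G, H, I, J, K, L} must be used), so v_7 = H.
The 7 still-open variables together cover exactly {E, F, G, I, J, K, L} — 7 values for 7 variables — and K appears only in v_4's list, so v_4 = K.
The 6 still-open variables together cover exactly {E, F, G, I, J, L} — 6 values for 6 variables — and J appears only in v_2's list, so v_2 = J.
The 5 still-open variables draw from only 5 values {E, F, G, I, L}, so each is used; only v_1 can be L, hence v_1 = L.
v_3 and v_5 between them cover only {E, F} — a naked pair. Remove those values from v_6.
Determined: v_1=L, v_2=J, v_4=K, v_7=H. The other variables each still have more than one consistent value. That makes 4.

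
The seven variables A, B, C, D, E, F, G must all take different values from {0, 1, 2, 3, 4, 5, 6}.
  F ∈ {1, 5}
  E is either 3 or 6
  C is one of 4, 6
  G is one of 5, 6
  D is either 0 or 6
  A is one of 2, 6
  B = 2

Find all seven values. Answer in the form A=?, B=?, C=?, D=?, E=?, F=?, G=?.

A=6, B=2, C=4, D=0, E=3, F=1, G=5

B must be 2 (only option left). Strike 2 from A.
A has just one choice, so A = 6. Remove 6 from C, D, E, G.
C has just one choice, so C = 4.
D has just one choice, so D = 0.
E must be 3 (only option left).
That leaves G = 5. Remove 5 from F.
F must be 1 (only option left).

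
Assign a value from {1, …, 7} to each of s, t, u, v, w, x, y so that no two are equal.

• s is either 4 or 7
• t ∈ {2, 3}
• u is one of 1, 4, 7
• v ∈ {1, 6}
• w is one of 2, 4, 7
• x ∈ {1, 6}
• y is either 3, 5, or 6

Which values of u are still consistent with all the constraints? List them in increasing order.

The 7 variables draw from only 7 values {1, 2, 3, 4, 5, 6, 7}, so each is used; only y can be 5, hence y = 5.
The 6 still-open variables together cover exactly {1, 2, 3, 4, 6, 7} — 6 values for 6 variables — and 3 appears only in t's list, so t = 3.
Among the 5 still-open variables, 2 fits only w (and all 5 values in {1, 2, 4, 6, 7} must be used), so w = 2.
v and x between them cover only {1, 6} — a naked pair. Remove those values from u.
No further eliminations apply; u can still be any of 4, 7.

4, 7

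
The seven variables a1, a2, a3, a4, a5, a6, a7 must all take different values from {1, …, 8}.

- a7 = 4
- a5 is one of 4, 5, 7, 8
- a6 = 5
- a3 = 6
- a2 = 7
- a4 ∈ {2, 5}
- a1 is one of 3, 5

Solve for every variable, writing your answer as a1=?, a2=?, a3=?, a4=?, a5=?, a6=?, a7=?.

a1=3, a2=7, a3=6, a4=2, a5=8, a6=5, a7=4

a2 must be 7 (only option left). Eliminate 7 elsewhere: a5.
a3's domain is down to {6}, so a3 = 6.
That leaves a6 = 5. Eliminate 5 elsewhere: a1, a4, a5.
a7 must be 4 (only option left). So a5 can't be 4.
a1 must be 3 (only option left).
a4 has just one choice, so a4 = 2.
a5's domain is down to {8}, so a5 = 8.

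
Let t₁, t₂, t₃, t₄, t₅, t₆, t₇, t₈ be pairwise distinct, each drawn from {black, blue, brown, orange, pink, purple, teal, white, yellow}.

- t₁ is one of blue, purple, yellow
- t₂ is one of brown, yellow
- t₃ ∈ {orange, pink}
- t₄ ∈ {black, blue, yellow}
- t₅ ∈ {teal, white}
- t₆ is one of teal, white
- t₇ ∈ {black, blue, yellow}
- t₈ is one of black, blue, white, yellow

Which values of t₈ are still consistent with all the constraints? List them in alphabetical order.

The 2 variables t₅ and t₆ are confined to {teal, white}, which locks those values in; drop them from t₈.
t₄, t₇, t₈ between them cover only {black, blue, yellow} — a naked triple. Remove those values from t₁, t₂.
t₁ has just one choice, so t₁ = purple.
t₂ has just one choice, so t₂ = brown.
No further eliminations apply; t₈ can still be any of black, blue, yellow.

black, blue, yellow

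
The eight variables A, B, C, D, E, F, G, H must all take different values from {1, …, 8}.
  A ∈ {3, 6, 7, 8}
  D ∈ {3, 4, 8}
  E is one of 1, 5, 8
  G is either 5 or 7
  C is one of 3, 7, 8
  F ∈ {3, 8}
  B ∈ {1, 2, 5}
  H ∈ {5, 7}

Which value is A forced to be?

6

Among the 8 variables, 2 fits only B (and all 8 values in {1, 2, 3, 4, 5, 6, 7, 8} must be used), so B = 2.
The 7 still-open variables together cover exactly {1, 3, 4, 5, 6, 7, 8} — 7 values for 7 variables — and 1 appears only in E's list, so E = 1.
The 6 still-open variables draw from only 6 values {3, 4, 5, 6, 7, 8}, so each is used; only D can be 4, hence D = 4.
The 5 still-open variables together cover exactly {3, 5, 6, 7, 8} — 5 values for 5 variables — and 6 appears only in A's list, so A = 6.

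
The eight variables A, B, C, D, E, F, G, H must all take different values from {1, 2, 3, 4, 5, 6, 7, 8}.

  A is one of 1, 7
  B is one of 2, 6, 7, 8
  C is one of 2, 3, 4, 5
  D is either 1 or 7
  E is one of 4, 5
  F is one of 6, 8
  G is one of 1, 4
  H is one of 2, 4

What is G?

The 8 variables draw from only 8 values {1, 2, 3, 4, 5, 6, 7, 8}, so each is used; only C can be 3, hence C = 3.
Among the 7 still-open variables, 5 fits only E (and all 7 values in {1, 2, 4, 5, 6, 7, 8} must be used), so E = 5.
A and D share exactly the 2 values {1, 7}; by pigeonhole those values go to them, so strike 1, 7 from B, G.
So G = 4.

4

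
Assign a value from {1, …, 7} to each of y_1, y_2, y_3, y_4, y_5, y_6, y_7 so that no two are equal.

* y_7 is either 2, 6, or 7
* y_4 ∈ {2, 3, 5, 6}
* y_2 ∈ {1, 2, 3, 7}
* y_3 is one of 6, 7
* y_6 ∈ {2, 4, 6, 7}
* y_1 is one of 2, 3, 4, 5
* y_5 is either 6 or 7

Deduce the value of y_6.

The 7 variables together cover exactly {1, 2, 3, 4, 5, 6, 7} — 7 values for 7 variables — and 1 appears only in y_2's list, so y_2 = 1.
y_3 and y_5 share exactly the 2 values {6, 7}; by pigeonhole those values go to them, so strike 6, 7 from y_4, y_6, y_7.
y_7 has just one choice, so y_7 = 2. Strike 2 from y_1, y_4, y_6.
So y_6 = 4.

4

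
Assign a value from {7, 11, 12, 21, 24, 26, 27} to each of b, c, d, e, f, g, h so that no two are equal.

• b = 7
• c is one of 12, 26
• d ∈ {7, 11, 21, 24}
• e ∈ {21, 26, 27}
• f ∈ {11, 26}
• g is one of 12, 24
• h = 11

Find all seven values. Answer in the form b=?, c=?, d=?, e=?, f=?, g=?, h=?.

b's domain is down to {7}, so b = 7. So d can't be 7.
h's domain is down to {11}, so h = 11. Eliminate 11 elsewhere: d, f.
f must be 26 (only option left). Strike 26 from c, e.
c has just one choice, so c = 12. Strike 12 from g.
g has just one choice, so g = 24. Eliminate 24 elsewhere: d.
d's domain is down to {21}, so d = 21. Eliminate 21 elsewhere: e.
e has just one choice, so e = 27.

b=7, c=12, d=21, e=27, f=26, g=24, h=11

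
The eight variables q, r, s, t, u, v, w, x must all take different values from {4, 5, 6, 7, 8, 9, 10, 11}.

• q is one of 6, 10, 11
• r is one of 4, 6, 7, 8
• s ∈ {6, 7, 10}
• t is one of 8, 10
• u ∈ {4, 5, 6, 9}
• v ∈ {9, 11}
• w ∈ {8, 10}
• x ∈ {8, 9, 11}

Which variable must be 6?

The 8 variables draw from only 8 values {4, 5, 6, 7, 8, 9, 10, 11}, so each is used; only u can be 5, hence u = 5.
The 7 still-open variables together cover exactly {4, 6, 7, 8, 9, 10, 11} — 7 values for 7 variables — and 4 appears only in r's list, so r = 4.
The 6 still-open variables draw from only 6 values {6, 7, 8, 9, 10, 11}, so each is used; only s can be 7, hence s = 7.
The 5 still-open variables together cover exactly {6, 8, 9, 10, 11} — 5 values for 5 variables — and 6 appears only in q's list, so q = 6.

q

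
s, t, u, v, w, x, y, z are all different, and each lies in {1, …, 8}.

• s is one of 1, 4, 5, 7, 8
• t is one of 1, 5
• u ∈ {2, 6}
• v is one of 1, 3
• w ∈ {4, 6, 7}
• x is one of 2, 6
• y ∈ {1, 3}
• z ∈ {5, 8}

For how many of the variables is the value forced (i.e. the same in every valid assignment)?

u and x share exactly the 2 values {2, 6}; by pigeonhole those values go to them, so strike 2, 6 from w.
v and y between them cover only {1, 3} — a naked pair. Remove those values from s, t.
t must be 5 (only option left). Remove 5 from s, z.
z has just one choice, so z = 8. Strike 8 from s.
Determined: t=5, z=8. The other variables each still have more than one consistent value. That makes 2.

2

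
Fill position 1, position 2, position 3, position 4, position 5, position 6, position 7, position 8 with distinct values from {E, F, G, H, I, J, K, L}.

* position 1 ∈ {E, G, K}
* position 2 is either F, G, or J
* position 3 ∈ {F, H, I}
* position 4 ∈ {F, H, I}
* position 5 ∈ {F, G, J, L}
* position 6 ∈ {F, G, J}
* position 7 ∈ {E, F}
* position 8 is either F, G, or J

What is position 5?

The 8 variables draw from only 8 values {E, F, G, H, I, J, K, L}, so each is used; only position 1 can be K, hence position 1 = K.
Among the 7 still-open variables, E fits only position 7 (and all 7 values in {E, F, G, H, I, J, L} must be used), so position 7 = E.
The 6 still-open variables together cover exactly {F, G, H, I, J, L} — 6 values for 6 variables — and L appears only in position 5's list, so position 5 = L.

L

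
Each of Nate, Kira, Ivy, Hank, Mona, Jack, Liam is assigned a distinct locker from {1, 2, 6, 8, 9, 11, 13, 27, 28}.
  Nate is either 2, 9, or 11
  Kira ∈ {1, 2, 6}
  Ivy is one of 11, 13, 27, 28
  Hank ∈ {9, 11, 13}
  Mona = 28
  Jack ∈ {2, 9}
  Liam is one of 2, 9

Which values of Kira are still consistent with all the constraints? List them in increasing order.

Mona has just one choice, so Mona = 28. Eliminate 28 elsewhere: Ivy.
Jack and Liam share exactly the 2 values {2, 9}; by pigeonhole those values go to them, so strike 2, 9 from Nate, Kira, Hank.
Nate has just one choice, so Nate = 11. Remove 11 from Ivy, Hank.
Hank must be 13 (only option left). So Ivy can't be 13.
Ivy must be 27 (only option left).
No further eliminations apply; Kira can still be any of 1, 6.

1, 6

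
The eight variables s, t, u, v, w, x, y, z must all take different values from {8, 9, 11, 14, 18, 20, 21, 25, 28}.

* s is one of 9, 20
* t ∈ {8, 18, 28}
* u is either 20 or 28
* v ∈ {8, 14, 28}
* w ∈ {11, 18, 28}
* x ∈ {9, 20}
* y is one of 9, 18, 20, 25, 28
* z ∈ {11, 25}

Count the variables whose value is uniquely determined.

The 8 variables draw from only 8 values {8, 9, 11, 14, 18, 20, 25, 28}, so each is used; only v can be 14, hence v = 14.
Among the 7 still-open variables, 8 fits only t (and all 7 values in {8, 9, 11, 18, 20, 25, 28} must be used), so t = 8.
s and x between them cover only {9, 20} — a naked pair. Remove those values from u, y.
u must be 28 (only option left). So w, y can't be 28.
Determined: t=8, u=28, v=14. The other variables each still have more than one consistent value. That makes 3.

3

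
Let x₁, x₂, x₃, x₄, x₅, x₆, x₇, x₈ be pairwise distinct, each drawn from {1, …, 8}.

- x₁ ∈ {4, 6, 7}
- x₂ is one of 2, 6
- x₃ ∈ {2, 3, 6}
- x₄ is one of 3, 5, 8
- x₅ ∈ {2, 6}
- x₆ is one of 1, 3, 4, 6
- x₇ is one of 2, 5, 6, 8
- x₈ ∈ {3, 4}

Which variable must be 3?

x₃

The 8 variables draw from only 8 values {1, 2, 3, 4, 5, 6, 7, 8}, so each is used; only x₆ can be 1, hence x₆ = 1.
The 7 still-open variables draw from only 7 values {2, 3, 4, 5, 6, 7, 8}, so each is used; only x₁ can be 7, hence x₁ = 7.
The 6 still-open variables together cover exactly {2, 3, 4, 5, 6, 8} — 6 values for 6 variables — and 4 appears only in x₈'s list, so x₈ = 4.
x₂ and x₅ share exactly the 2 values {2, 6}; by pigeonhole those values go to them, so strike 2, 6 from x₃, x₇.
So 3 goes to x₃.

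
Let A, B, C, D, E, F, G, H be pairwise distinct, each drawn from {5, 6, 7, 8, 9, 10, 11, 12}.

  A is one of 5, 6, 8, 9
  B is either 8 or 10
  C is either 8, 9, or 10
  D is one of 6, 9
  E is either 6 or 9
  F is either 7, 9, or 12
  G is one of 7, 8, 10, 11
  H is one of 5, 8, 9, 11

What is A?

5

Among the 8 variables, 12 fits only F (and all 8 values in {5, 6, 7, 8, 9, 10, 11, 12} must be used), so F = 12.
Among the 7 still-open variables, 7 fits only G (and all 7 values in {5, 6, 7, 8, 9, 10, 11} must be used), so G = 7.
Among the 6 still-open variables, 11 fits only H (and all 6 values in {5, 6, 8, 9, 10, 11} must be used), so H = 11.
The 5 still-open variables together cover exactly {5, 6, 8, 9, 10} — 5 values for 5 variables — and 5 appears only in A's list, so A = 5.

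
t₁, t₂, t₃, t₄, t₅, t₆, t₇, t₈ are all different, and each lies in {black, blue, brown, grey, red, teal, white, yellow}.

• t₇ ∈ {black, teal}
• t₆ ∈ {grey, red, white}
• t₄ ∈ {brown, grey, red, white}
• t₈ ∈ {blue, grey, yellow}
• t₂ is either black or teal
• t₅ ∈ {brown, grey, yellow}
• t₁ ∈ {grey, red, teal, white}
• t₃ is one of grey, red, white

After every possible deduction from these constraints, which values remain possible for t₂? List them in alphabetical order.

black, teal

The 8 variables draw from only 8 values {black, blue, brown, grey, red, teal, white, yellow}, so each is used; only t₈ can be blue, hence t₈ = blue.
The 7 still-open variables draw from only 7 values {black, brown, grey, red, teal, white, yellow}, so each is used; only t₅ can be yellow, hence t₅ = yellow.
The 6 still-open variables draw from only 6 values {black, brown, grey, red, teal, white}, so each is used; only t₄ can be brown, hence t₄ = brown.
t₂ and t₇ between them cover only {black, teal} — a naked pair. Remove those values from t₁.
No further eliminations apply; t₂ can still be any of black, teal.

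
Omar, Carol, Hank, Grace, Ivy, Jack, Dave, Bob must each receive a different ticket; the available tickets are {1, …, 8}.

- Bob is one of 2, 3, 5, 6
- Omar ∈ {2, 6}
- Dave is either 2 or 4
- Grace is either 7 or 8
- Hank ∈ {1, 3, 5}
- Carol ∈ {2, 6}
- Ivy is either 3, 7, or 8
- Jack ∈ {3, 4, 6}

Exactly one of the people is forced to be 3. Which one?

Jack

The 8 variables draw from only 8 values {1, 2, 3, 4, 5, 6, 7, 8}, so each is used; only Hank can be 1, hence Hank = 1.
The 7 still-open variables together cover exactly {2, 3, 4, 5, 6, 7, 8} — 7 values for 7 variables — and 5 appears only in Bob's list, so Bob = 5.
The 2 variables Omar and Carol are confined to {2, 6}, which locks those values in; drop them from Jack, Dave.
Dave has just one choice, so Dave = 4. Remove 4 from Jack.
So 3 goes to Jack.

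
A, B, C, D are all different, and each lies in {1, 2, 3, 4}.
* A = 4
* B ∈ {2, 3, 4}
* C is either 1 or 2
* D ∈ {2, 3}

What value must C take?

1

A's domain is down to {4}, so A = 4. Strike 4 from B.
The 3 still-open variables draw from only 3 values {1, 2, 3}, so each is used; only C can be 1, hence C = 1.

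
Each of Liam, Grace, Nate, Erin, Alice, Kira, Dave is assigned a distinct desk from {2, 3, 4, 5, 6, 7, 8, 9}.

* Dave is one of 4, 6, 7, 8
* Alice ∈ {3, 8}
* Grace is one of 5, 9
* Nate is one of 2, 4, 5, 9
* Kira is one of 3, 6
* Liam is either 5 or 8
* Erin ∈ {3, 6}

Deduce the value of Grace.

9

Erin and Kira share exactly the 2 values {3, 6}; by pigeonhole those values go to them, so strike 3, 6 from Alice, Dave.
Alice must be 8 (only option left). Strike 8 from Liam, Dave.
That leaves Liam = 5. Eliminate 5 elsewhere: Grace, Nate.
So Grace = 9.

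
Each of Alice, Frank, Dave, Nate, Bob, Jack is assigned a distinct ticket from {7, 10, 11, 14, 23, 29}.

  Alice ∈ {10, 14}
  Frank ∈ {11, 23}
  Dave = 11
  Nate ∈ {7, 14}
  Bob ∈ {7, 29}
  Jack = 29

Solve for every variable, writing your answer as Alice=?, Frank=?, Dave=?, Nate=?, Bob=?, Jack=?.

Dave's domain is down to {11}, so Dave = 11. Remove 11 from Frank.
Jack has just one choice, so Jack = 29. Remove 29 from Bob.
That leaves Frank = 23.
Bob's domain is down to {7}, so Bob = 7. So Nate can't be 7.
Nate has just one choice, so Nate = 14. Remove 14 from Alice.
Alice's domain is down to {10}, so Alice = 10.

Alice=10, Frank=23, Dave=11, Nate=14, Bob=7, Jack=29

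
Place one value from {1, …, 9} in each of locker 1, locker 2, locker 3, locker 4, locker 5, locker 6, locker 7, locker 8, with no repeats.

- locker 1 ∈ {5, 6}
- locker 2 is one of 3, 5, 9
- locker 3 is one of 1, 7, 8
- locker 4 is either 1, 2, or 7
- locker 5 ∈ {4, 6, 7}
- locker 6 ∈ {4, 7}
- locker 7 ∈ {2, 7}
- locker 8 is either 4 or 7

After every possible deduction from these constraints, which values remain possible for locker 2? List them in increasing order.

3, 9

locker 6 and locker 8 between them cover only {4, 7} — a naked pair. Remove those values from locker 3, locker 4, locker 5, locker 7.
locker 5's domain is down to {6}, so locker 5 = 6. So locker 1 can't be 6.
locker 7 has just one choice, so locker 7 = 2. So locker 4 can't be 2.
locker 1's domain is down to {5}, so locker 1 = 5. Eliminate 5 elsewhere: locker 2.
That leaves locker 4 = 1. Eliminate 1 elsewhere: locker 3.
That leaves locker 3 = 8.
No further eliminations apply; locker 2 can still be any of 3, 9.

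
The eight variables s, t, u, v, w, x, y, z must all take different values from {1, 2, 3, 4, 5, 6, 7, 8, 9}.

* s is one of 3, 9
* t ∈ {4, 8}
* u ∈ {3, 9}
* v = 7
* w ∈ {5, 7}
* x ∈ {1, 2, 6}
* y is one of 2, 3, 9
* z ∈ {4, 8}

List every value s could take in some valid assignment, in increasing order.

3, 9

v's domain is down to {7}, so v = 7. Eliminate 7 elsewhere: w.
w's domain is down to {5}, so w = 5.
s and u share exactly the 2 values {3, 9}; by pigeonhole those values go to them, so strike 3, 9 from y.
y must be 2 (only option left). Remove 2 from x.
No further eliminations apply; s can still be any of 3, 9.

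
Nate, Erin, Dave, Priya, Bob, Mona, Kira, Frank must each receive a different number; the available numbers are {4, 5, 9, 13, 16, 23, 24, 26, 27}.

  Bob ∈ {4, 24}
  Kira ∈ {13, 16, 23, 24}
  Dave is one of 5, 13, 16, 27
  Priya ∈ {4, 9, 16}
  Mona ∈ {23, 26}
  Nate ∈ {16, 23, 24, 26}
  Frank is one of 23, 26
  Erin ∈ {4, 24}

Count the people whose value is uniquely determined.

Erin and Bob between them cover only {4, 24} — a naked pair. Remove those values from Nate, Priya, Kira.
The 2 variables Mona and Frank are confined to {23, 26}, which locks those values in; drop them from Nate, Kira.
Nate's domain is down to {16}, so Nate = 16. Eliminate 16 elsewhere: Dave, Priya, Kira.
Priya's domain is down to {9}, so Priya = 9.
Kira must be 13 (only option left). Strike 13 from Dave.
Determined: Nate=16, Priya=9, Kira=13. The other people each still have more than one consistent value. That makes 3.

3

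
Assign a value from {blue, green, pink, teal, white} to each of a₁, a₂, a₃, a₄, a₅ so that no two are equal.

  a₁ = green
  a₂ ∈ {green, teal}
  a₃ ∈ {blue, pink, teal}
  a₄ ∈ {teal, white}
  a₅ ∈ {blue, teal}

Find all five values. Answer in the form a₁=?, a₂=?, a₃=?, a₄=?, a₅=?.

a₁=green, a₂=teal, a₃=pink, a₄=white, a₅=blue

a₁ must be green (only option left). Eliminate green elsewhere: a₂.
a₂'s domain is down to {teal}, so a₂ = teal. Eliminate teal elsewhere: a₃, a₄, a₅.
a₄ has just one choice, so a₄ = white.
a₅ must be blue (only option left). Strike blue from a₃.
a₃ must be pink (only option left).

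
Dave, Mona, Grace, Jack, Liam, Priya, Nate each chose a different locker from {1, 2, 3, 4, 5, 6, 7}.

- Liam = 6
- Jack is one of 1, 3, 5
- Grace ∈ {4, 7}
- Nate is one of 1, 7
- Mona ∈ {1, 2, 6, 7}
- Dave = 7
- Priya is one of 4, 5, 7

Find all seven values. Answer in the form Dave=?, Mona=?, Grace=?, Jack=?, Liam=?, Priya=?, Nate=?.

Dave=7, Mona=2, Grace=4, Jack=3, Liam=6, Priya=5, Nate=1

Dave's domain is down to {7}, so Dave = 7. Strike 7 from Mona, Grace, Priya, Nate.
Grace has just one choice, so Grace = 4. So Priya can't be 4.
Liam's domain is down to {6}, so Liam = 6. Remove 6 from Mona.
Priya's domain is down to {5}, so Priya = 5. So Jack can't be 5.
Nate's domain is down to {1}, so Nate = 1. Strike 1 from Mona, Jack.
Mona must be 2 (only option left).
Jack must be 3 (only option left).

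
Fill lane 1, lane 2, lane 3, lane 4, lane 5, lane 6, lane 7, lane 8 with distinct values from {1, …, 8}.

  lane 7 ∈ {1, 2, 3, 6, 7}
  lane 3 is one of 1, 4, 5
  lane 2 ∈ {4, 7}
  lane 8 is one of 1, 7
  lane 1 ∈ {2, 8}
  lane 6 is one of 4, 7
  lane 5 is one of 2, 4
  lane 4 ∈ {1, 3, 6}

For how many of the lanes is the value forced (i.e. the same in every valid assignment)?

4

The 8 variables draw from only 8 values {1, 2, 3, 4, 5, 6, 7, 8}, so each is used; only lane 3 can be 5, hence lane 3 = 5.
Among the 7 still-open variables, 8 fits only lane 1 (and all 7 values in {1, 2, 3, 4, 6, 7, 8} must be used), so lane 1 = 8.
lane 2 and lane 6 between them cover only {4, 7} — a naked pair. Remove those values from lane 5, lane 7, lane 8.
lane 5 must be 2 (only option left). Strike 2 from lane 7.
lane 8's domain is down to {1}, so lane 8 = 1. So lane 4, lane 7 can't be 1.
Determined: lane 1=8, lane 3=5, lane 5=2, lane 8=1. The other lanes each still have more than one consistent value. That makes 4.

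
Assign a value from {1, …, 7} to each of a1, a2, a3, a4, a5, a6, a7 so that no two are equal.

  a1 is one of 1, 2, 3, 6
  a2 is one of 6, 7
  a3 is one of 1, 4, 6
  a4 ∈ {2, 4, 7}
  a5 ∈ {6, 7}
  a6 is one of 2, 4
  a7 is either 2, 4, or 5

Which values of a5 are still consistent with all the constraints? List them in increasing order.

6, 7

The 7 variables together cover exactly {1, 2, 3, 4, 5, 6, 7} — 7 values for 7 variables — and 3 appears only in a1's list, so a1 = 3.
The 6 still-open variables draw from only 6 values {1, 2, 4, 5, 6, 7}, so each is used; only a3 can be 1, hence a3 = 1.
The 5 still-open variables draw from only 5 values {2, 4, 5, 6, 7}, so each is used; only a7 can be 5, hence a7 = 5.
a2 and a5 share exactly the 2 values {6, 7}; by pigeonhole those values go to them, so strike 6, 7 from a4.
No further eliminations apply; a5 can still be any of 6, 7.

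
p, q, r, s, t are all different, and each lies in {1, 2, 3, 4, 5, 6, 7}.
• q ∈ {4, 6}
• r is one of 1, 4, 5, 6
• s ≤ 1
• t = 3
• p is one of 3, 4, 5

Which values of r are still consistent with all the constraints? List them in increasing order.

s has just one choice, so s = 1. Remove 1 from r.
That leaves t = 3. Strike 3 from p.
No further eliminations apply; r can still be any of 4, 5, 6.

4, 5, 6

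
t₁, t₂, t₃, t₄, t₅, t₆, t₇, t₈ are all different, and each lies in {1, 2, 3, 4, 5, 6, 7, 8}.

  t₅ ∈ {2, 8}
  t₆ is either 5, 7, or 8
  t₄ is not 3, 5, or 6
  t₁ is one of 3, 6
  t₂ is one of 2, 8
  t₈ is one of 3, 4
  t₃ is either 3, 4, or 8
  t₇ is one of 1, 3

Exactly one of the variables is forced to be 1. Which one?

Among the 8 variables, 5 fits only t₆ (and all 8 values in {1, 2, 3, 4, 5, 6, 7, 8} must be used), so t₆ = 5.
The 7 still-open variables together cover exactly {1, 2, 3, 4, 6, 7, 8} — 7 values for 7 variables — and 6 appears only in t₁'s list, so t₁ = 6.
Among the 6 still-open variables, 7 fits only t₄ (and all 6 values in {1, 2, 3, 4, 7, 8} must be used), so t₄ = 7.
Among the 5 still-open variables, 1 fits only t₇ (and all 5 values in {1, 2, 3, 4, 8} must be used), so t₇ = 1.

t₇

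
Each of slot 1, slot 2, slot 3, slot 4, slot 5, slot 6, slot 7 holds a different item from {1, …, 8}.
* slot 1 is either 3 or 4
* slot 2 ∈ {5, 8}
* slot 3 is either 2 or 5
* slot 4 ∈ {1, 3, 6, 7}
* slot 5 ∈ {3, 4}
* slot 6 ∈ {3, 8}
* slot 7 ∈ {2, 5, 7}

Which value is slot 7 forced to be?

The 2 variables slot 1 and slot 5 are confined to {3, 4}, which locks those values in; drop them from slot 4, slot 6.
slot 6 must be 8 (only option left). Remove 8 from slot 2.
slot 2 has just one choice, so slot 2 = 5. Remove 5 from slot 3, slot 7.
slot 3 has just one choice, so slot 3 = 2. Strike 2 from slot 7.
So slot 7 = 7.

7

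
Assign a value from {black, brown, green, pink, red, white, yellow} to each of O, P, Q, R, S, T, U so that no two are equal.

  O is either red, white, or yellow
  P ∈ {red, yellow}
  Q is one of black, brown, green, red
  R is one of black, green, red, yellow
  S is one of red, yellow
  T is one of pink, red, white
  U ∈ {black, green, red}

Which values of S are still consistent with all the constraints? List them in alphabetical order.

red, yellow

The 7 variables draw from only 7 values {black, brown, green, pink, red, white, yellow}, so each is used; only Q can be brown, hence Q = brown.
The 6 still-open variables draw from only 6 values {black, green, pink, red, white, yellow}, so each is used; only T can be pink, hence T = pink.
The 5 still-open variables together cover exactly {black, green, red, white, yellow} — 5 values for 5 variables — and white appears only in O's list, so O = white.
P and S between them cover only {red, yellow} — a naked pair. Remove those values from R, U.
No further eliminations apply; S can still be any of red, yellow.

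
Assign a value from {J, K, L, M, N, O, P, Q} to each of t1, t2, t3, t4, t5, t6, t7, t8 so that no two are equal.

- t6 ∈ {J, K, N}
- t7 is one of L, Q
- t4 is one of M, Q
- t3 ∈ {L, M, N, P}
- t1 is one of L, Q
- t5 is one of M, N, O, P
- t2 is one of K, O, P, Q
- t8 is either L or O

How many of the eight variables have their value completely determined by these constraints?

4

The 8 variables draw from only 8 values {J, K, L, M, N, O, P, Q}, so each is used; only t6 can be J, hence t6 = J.
Among the 7 still-open variables, K fits only t2 (and all 7 values in {K, L, M, N, O, P, Q} must be used), so t2 = K.
t1 and t7 share exactly the 2 values {L, Q}; by pigeonhole those values go to them, so strike L, Q from t3, t4, t8.
t4 has just one choice, so t4 = M. So t3, t5 can't be M.
That leaves t8 = O. Strike O from t5.
Determined: t2=K, t4=M, t6=J, t8=O. The other variables each still have more than one consistent value. That makes 4.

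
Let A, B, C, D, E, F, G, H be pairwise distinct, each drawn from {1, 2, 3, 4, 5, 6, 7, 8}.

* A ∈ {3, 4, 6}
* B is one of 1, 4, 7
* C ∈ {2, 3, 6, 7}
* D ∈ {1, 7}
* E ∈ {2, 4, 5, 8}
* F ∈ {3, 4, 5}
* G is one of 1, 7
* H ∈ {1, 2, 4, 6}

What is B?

4

The 8 variables together cover exactly {1, 2, 3, 4, 5, 6, 7, 8} — 8 values for 8 variables — and 8 appears only in E's list, so E = 8.
The 7 still-open variables draw from only 7 values {1, 2, 3, 4, 5, 6, 7}, so each is used; only F can be 5, hence F = 5.
D and G share exactly the 2 values {1, 7}; by pigeonhole those values go to them, so strike 1, 7 from B, C, H.
So B = 4.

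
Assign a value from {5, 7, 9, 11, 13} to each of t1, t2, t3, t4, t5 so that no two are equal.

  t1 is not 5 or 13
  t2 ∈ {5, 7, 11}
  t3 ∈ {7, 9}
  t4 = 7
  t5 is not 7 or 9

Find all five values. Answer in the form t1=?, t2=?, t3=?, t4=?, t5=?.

t1=11, t2=5, t3=9, t4=7, t5=13

t4 has just one choice, so t4 = 7. Strike 7 from t1, t2, t3.
t3's domain is down to {9}, so t3 = 9. Remove 9 from t1.
That leaves t1 = 11. Strike 11 from t2, t5.
That leaves t2 = 5. Strike 5 from t5.
t5's domain is down to {13}, so t5 = 13.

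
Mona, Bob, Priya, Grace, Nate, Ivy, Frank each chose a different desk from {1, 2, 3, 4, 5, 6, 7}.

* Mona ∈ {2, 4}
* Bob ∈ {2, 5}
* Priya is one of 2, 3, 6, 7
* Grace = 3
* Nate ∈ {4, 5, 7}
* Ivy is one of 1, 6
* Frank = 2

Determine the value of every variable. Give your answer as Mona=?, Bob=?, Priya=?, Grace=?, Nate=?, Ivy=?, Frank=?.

Mona=4, Bob=5, Priya=6, Grace=3, Nate=7, Ivy=1, Frank=2

Grace's domain is down to {3}, so Grace = 3. So Priya can't be 3.
Frank must be 2 (only option left). So Mona, Bob, Priya can't be 2.
Mona must be 4 (only option left). Remove 4 from Nate.
That leaves Bob = 5. Remove 5 from Nate.
Nate must be 7 (only option left). So Priya can't be 7.
Priya must be 6 (only option left). Eliminate 6 elsewhere: Ivy.
Ivy must be 1 (only option left).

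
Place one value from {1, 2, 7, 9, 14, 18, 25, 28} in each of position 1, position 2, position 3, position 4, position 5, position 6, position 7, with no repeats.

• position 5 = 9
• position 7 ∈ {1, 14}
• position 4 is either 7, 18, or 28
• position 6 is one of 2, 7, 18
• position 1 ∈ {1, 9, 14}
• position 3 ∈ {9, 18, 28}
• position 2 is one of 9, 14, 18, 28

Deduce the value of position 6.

position 5's domain is down to {9}, so position 5 = 9. Remove 9 from position 1, position 2, position 3.
Among the 6 still-open variables, 2 fits only position 6 (and all 6 values in {1, 2, 7, 14, 18, 28} must be used), so position 6 = 2.

2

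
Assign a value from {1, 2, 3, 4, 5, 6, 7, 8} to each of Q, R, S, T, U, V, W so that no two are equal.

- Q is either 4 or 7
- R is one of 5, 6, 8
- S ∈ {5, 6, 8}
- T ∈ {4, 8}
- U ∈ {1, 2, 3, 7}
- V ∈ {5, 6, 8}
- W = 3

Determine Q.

W's domain is down to {3}, so W = 3. Strike 3 from U.
R, S, V share exactly the 3 values {5, 6, 8}; by pigeonhole those values go to them, so strike 5, 6, 8 from T.
That leaves T = 4. Eliminate 4 elsewhere: Q.
So Q = 7.

7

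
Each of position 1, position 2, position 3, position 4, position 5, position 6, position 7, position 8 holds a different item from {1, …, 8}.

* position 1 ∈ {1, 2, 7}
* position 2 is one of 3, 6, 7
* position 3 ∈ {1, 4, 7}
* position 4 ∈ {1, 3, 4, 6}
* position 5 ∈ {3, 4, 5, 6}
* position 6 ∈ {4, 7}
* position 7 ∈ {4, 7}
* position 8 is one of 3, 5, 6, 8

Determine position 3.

The 8 variables draw from only 8 values {1, 2, 3, 4, 5, 6, 7, 8}, so each is used; only position 1 can be 2, hence position 1 = 2.
The 7 still-open variables together cover exactly {1, 3, 4, 5, 6, 7, 8} — 7 values for 7 variables — and 8 appears only in position 8's list, so position 8 = 8.
Among the 6 still-open variables, 5 fits only position 5 (and all 6 values in {1, 3, 4, 5, 6, 7} must be used), so position 5 = 5.
The 2 variables position 6 and position 7 are confined to {4, 7}, which locks those values in; drop them from position 2, position 3, position 4.
So position 3 = 1.

1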